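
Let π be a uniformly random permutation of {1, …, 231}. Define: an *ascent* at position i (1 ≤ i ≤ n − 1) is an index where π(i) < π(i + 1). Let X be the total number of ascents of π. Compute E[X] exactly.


Write X = Σ X_I over i = 1, …, 230, with X_I the indicator of one ascent.
There are 230 indicators.
For each fixed i, the pair (π(i), π(i+1)) is a uniformly random ordered pair of distinct values from {1, …, 231}; by symmetry P[π(i) < π(i+1)] = 1/2.
By linearity: E[X] = 230 · (1/2) = (231 − 1) · (1/2) = 115 ≈ 115.0000.

E[X] = 115 = 115.0000.


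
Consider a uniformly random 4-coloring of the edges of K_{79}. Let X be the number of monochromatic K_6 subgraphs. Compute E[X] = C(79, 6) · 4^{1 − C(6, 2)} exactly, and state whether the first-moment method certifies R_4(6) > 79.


E[X] = C(79, 6) · 4^{1 − 15} = 277962685 · 4^{−14} = 277962685/268435456.
As a reduced fraction: E[X] = 277962685/268435456 ≈ 1.03549.
Is E[X] < 1? NO.
Since E[X] ≥ 1, the first-moment bound is inconclusive at n = 79; it does NOT by itself certify R_4(6) > 79.

E[X] = 277962685/268435456 ≈ 1.03549; E[X] ≥ 1; first-moment method inconclusive here.


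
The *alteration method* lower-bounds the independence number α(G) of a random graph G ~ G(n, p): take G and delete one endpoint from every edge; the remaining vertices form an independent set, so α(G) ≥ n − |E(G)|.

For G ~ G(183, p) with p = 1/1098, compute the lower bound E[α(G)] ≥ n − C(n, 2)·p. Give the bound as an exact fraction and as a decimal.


E[|E(G)|] = C(183, 2)·p = 16653 · (1/1098) = 91/6.
E[α(G)] ≥ n − E[|E(G)|] = 183 − 91/6 = 1007/6.
Numerically: ≈ 167.833.
(This is only a lower bound; the true E[α(G)] may be larger.)

E[α(G)] ≥ 1007/6 ≈ 167.833.


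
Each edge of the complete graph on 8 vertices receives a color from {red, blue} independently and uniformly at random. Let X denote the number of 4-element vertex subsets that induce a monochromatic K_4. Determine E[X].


Let X = Σ_S X_S over the C(8, 4) = 70 subsets S of size 4, where X_S = 1 if the K_4 on S is monochromatic.
For a fixed S, the K_4 on S has C(4, 2) = 6 edges. P[all 6 edges red] = (1/2)^6, and likewise for blue, so P[monochromatic] = 2·(1/2)^6 = 2^{1 − 6} = 1/32.
Summing: E[X] = C(8, 4) · 2^{1 − 6} = 70 · 1/32 = 35/16.
Numerically: E[X] ≈ 2.1875.

E[X] = C(8,4)·2^(1−C(4,2)) = 35/16 ≈ 2.1875.


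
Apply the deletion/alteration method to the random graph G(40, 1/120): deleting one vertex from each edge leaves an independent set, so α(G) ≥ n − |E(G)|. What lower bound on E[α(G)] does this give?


E[|E(G)|] = C(40, 2)·p = 780 · (1/120) = 13/2.
E[α(G)] ≥ n − E[|E(G)|] = 40 − 13/2 = 67/2.
Numerically: ≈ 33.500000.
(This is only a lower bound; the true E[α(G)] may be larger.)

E[α(G)] ≥ 67/2 ≈ 33.500000.


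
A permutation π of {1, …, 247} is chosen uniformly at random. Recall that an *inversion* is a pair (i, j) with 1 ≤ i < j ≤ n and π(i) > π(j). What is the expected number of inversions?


Write X = Σ X_I over the C(247, 2) = 30381 pairs i < j, with X_I the indicator of one inversion.
There are 30381 indicators.
For each fixed pair i < j, the values π(i) and π(j) are two distinct elements of {1, …, 247} in uniformly random order; by symmetry P[π(i) > π(j)] = 1/2.
By linearity: E[X] = 30381 · (1/2) = C(247, 2) · (1/2) = 30381/2 = 30381/2 ≈ 15190.50000.

E[X] = 30381/2 = 15190.50000.


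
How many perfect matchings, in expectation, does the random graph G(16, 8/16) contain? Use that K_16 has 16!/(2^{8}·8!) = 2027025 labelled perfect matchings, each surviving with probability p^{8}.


K_16 has 16!/(2^{8}·8!) = 2027025 labelled perfect matchings.
For each such perfect matching H, let X_H = 1 if all 8 edges of H are present in G. Then P[X_H = 1] = p^{8} = (1/2)^{8} = 1/256.
Summing the indicators: E[X] = Σ_H E[X_H] = 2027025 · p^{8} = 2027025 · 1/256 = 2027025/256.
Numerically: E[X] ≈ 7918.07.

E[X] = 2027025 · (1/2)^{8} = 2027025/256 ≈ 7918.07.


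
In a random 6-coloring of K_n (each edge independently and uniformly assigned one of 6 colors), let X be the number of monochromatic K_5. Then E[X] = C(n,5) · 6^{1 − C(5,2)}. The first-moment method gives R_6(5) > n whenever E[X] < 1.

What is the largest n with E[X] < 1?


We need C(n, 5) · 6^{1 − 10} < 1, i.e. C(n, 5) < 6^{10 − 1} = 10077696.
Check values of n near the boundary:
  n = 63: C(63, 5) = 7028847; 7028847 < 10077696? YES
  n = 64: C(64, 5) = 7624512; 7624512 < 10077696? YES
  n = 65: C(65, 5) = 8259888; 8259888 < 10077696? YES
  n = 66: C(66, 5) = 8936928; 8936928 < 10077696? YES
  n = 67: C(67, 5) = 9657648; 9657648 < 10077696? YES
  n = 68: C(68, 5) = 10424128; 10424128 < 10077696? NO
  n = 69: C(69, 5) = 11238513; 11238513 < 10077696? NO
  n = 70: C(70, 5) = 12103014; 12103014 < 10077696? NO
The largest n with C(n, 5) < 10077696 is n = 67 (where E[X] = 67067/69984 ≈ 0.95832). Hence R_6(5) > 67, i.e. R_6(5) ≥ 68.

Largest n = 67; hence R_6(5) > 67.


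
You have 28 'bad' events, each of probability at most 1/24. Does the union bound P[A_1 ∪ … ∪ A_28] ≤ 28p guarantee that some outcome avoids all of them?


Union bound: P[∪_{i=1}^{28} A_i] ≤ Σ_i P[A_i] ≤ 28·p = 28·(1/24) = 7/6.
Numerically: 7/6 ≈ 1.1666667.
Is 7/6 < 1? NO.
Since the bound 7/6 is ≥ 1, the union bound is uninformative here; it does NOT by itself certify existence.

28·p = 7/6 ≈ 1.1666667; existence NOT certified by the union bound.


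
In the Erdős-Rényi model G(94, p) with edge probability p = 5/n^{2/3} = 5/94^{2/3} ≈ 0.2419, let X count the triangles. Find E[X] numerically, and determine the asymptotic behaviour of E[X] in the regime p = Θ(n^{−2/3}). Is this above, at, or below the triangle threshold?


Number of potential triangles: C(94, 3) = 134044.
Each occurs with probability p³ ≈ (0.2419)³ ≈ 1.414667e-02.
By linearity: E[X] = C(94, 3)·p³ ≈ 134044 · 1.414667e-02 ≈ 1896.2766.
Since α = 2/3 < 1, p = c/n^{2/3} ≫ 1/n is above the triangle threshold p ~ 1/n. Asymptotically E[X] ~ (c³/6)·n^{3(1−α)} = (5³/6)·n^{1} → ∞; triangles are abundant w.h.p.

E[X] ≈ 1896.2766; in regime p = Θ(1/n^{2/3}) E[X] diverges (above the triangle threshold p ~ 1/n).


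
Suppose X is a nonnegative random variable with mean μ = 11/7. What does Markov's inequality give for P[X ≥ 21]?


μ = E[X] = 11/7, a = 21.
Markov: P[X ≥ 21] ≤ μ/a = (11/7)/21 = 11/147.
Numerically: ≈ 0.0748.
(Since a = 21 > μ = 1.5714, the bound 11/147 is < 1 and informative.)

P[X ≥ 21] ≤ 11/147 ≈ 0.0748.


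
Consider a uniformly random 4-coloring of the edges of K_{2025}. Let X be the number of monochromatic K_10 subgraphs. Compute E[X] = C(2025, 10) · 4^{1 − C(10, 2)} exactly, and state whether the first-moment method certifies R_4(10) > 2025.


E[X] = C(2025, 10) · 4^{1 − 45} = 312479209053472269772600560 · 4^{−44} = 312479209053472269772600560/309485009821345068724781056.
As a reduced fraction: E[X] = 19529950565842016860787535/19342813113834066795298816 ≈ 1.00967.
Is E[X] < 1? NO.
Since E[X] ≥ 1, the first-moment bound is inconclusive at n = 2025; it does NOT by itself certify R_4(10) > 2025.

E[X] = 19529950565842016860787535/19342813113834066795298816 ≈ 1.00967; E[X] ≥ 1; first-moment method inconclusive here.


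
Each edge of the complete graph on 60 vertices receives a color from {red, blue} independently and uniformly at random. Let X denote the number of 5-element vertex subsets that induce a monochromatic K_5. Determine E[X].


Let X = Σ_S X_S over the C(60, 5) = 5461512 subsets S of size 5, where X_S = 1 if the K_5 on S is monochromatic.
For a fixed S, the K_5 on S has C(5, 2) = 10 edges. P[all 10 edges red] = (1/2)^10, and likewise for blue, so P[monochromatic] = 2·(1/2)^10 = 2^{1 − 10} = 1/512.
By linearity of expectation: E[X] = C(60, 5) · 2^{1 − 10} = 5461512 · 1/512 = 682689/64.
Numerically: E[X] ≈ 10667.0156.

E[X] = C(60,5)·2^(1−C(5,2)) = 682689/64 ≈ 10667.0156.


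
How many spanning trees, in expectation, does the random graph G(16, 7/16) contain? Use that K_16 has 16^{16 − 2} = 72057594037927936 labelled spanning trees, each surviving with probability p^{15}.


K_16 has 16^{16 − 2} = 72057594037927936 labelled spanning trees.
For each such spanning tree H, let X_H = 1 if all 15 edges of H are present in G. Then P[X_H = 1] = p^{15} = (7/16)^{15} = 4747561509943/1152921504606846976.
By linearity of expectation: E[X] = Σ_H E[X_H] = 72057594037927936 · p^{15} = 72057594037927936 · 4747561509943/1152921504606846976 = 4747561509943/16.
Numerically: E[X] ≈ 2.967e+11.

E[X] = 72057594037927936 · (7/16)^{15} = 4747561509943/16 ≈ 2.967e+11.


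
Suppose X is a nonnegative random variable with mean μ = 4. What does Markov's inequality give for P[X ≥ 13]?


μ = E[X] = 4, a = 13.
Markov: P[X ≥ 13] ≤ μ/a = (4)/13 = 4/13.
Numerically: ≈ 0.307692.
(Since a = 13 > μ = 4.000000, the bound 4/13 is < 1 and informative.)

P[X ≥ 13] ≤ 4/13 ≈ 0.307692.


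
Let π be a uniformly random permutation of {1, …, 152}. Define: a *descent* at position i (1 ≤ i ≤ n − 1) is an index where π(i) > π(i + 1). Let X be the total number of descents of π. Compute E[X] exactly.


Write X = Σ X_I over i = 1, …, 151, with X_I the indicator of one descent.
There are 151 indicators.
For each fixed i, the pair (π(i), π(i+1)) is a uniformly random ordered pair of distinct values from {1, …, 152}; by symmetry P[π(i) > π(i+1)] = 1/2.
By linearity: E[X] = 151 · (1/2) = (152 − 1) · (1/2) = 151/2 ≈ 75.500000.

E[X] = 151/2 = 75.500000.


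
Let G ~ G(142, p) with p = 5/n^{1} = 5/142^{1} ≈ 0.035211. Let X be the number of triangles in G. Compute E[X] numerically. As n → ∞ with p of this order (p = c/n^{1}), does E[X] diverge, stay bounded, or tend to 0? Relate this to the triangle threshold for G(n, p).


Number of potential triangles: C(142, 3) = 467180.
Each occurs with probability p³ ≈ (0.035211)³ ≈ 4.3656104e-05.
By linearity: E[X] = C(142, 3)·p³ ≈ 467180 · 4.3656104e-05 ≈ 20.39526.
Here α = 1, so p = 5/n is exactly at the triangle threshold p ~ 1/n. Asymptotically E[X] → c³/6 = 5³/6 = 125/6 ≈ 20.83333, a bounded constant. In this regime the triangle count is asymptotically Poisson(c³/6).

E[X] ≈ 20.39526; in regime p = Θ(1/n^{1}) E[X] stays bounded (at the triangle threshold p ~ 1/n).


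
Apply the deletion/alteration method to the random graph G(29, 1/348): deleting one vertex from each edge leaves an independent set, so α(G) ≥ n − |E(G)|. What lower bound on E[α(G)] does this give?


E[|E(G)|] = C(29, 2)·p = 406 · (1/348) = 7/6.
E[α(G)] ≥ n − E[|E(G)|] = 29 − 7/6 = 167/6.
Numerically: ≈ 27.8333.
(This is only a lower bound; the true E[α(G)] may be larger.)

E[α(G)] ≥ 167/6 ≈ 27.8333.


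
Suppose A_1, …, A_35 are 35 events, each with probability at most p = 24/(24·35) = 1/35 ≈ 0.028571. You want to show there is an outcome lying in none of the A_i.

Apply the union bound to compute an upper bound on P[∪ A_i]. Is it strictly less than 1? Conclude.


Union bound: P[∪_{i=1}^{35} A_i] ≤ Σ_i P[A_i] ≤ 35·p = 35·(1/35) = 1.
Numerically: 1 ≈ 1.000000.
Is 1 < 1? NO.
Since the bound 1 is ≥ 1, the union bound is uninformative here; it does NOT by itself certify existence.

35·p = 1 ≈ 1.000000; existence NOT certified by the union bound.


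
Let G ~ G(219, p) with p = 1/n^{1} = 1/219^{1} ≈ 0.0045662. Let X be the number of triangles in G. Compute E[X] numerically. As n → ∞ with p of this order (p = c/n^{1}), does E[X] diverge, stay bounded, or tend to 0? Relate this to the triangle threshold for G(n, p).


Number of potential triangles: C(219, 3) = 1726669.
Each occurs with probability p³ ≈ (0.0045662)³ ≈ 9.5206731e-08.
By linearity: E[X] = C(219, 3)·p³ ≈ 1726669 · 9.5206731e-08 ≈ 0.16439.
Here α = 1, so p = 1/n is exactly at the triangle threshold p ~ 1/n. Asymptotically E[X] → c³/6 = 1³/6 = 1/6 ≈ 0.16667, a bounded constant. In this regime the triangle count is asymptotically Poisson(c³/6).

E[X] ≈ 0.16439; in regime p = Θ(1/n^{1}) E[X] stays bounded (at the triangle threshold p ~ 1/n).


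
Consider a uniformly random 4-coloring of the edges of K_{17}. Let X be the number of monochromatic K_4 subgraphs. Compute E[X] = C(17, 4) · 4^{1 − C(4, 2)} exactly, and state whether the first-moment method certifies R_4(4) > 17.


E[X] = C(17, 4) · 4^{1 − 6} = 2380 · 4^{−5} = 2380/1024.
As a reduced fraction: E[X] = 595/256 ≈ 2.324.
Is E[X] < 1? NO.
Since E[X] ≥ 1, the first-moment bound is inconclusive at n = 17; it does NOT by itself certify R_4(4) > 17.

E[X] = 595/256 ≈ 2.324; E[X] ≥ 1; first-moment method inconclusive here.


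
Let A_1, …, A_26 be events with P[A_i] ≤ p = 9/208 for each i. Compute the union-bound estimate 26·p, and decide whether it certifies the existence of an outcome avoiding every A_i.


Union bound: P[∪_{i=1}^{26} A_i] ≤ Σ_i P[A_i] ≤ 26·p = 26·(9/208) = 9/8.
Numerically: 9/8 ≈ 1.1250.
Is 9/8 < 1? NO.
Since the bound 9/8 is ≥ 1, the union bound is uninformative here; it does NOT by itself certify existence.

26·p = 9/8 ≈ 1.1250; existence NOT certified by the union bound.


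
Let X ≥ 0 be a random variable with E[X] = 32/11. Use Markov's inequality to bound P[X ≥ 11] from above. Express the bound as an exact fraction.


μ = E[X] = 32/11, a = 11.
Markov: P[X ≥ 11] ≤ μ/a = (32/11)/11 = 32/121.
Numerically: ≈ 0.264.
(Since a = 11 > μ = 2.909, the bound 32/121 is < 1 and informative.)

P[X ≥ 11] ≤ 32/121 ≈ 0.264.


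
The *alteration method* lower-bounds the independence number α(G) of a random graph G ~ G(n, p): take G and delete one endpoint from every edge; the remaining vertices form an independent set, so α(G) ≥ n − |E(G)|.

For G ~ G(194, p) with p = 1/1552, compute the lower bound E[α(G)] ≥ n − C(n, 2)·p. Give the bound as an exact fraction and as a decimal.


E[|E(G)|] = C(194, 2)·p = 18721 · (1/1552) = 193/16.
E[α(G)] ≥ n − E[|E(G)|] = 194 − 193/16 = 2911/16.
Numerically: ≈ 181.93750.
(This is only a lower bound; the true E[α(G)] may be larger.)

E[α(G)] ≥ 2911/16 ≈ 181.93750.


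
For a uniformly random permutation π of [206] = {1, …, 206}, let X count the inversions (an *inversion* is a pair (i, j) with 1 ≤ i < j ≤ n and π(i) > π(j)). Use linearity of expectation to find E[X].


Write X = Σ X_I over the C(206, 2) = 21115 pairs i < j, with X_I the indicator of one inversion.
There are 21115 indicators.
For each fixed pair i < j, the values π(i) and π(j) are two distinct elements of {1, …, 206} in uniformly random order; by symmetry P[π(i) > π(j)] = 1/2.
By linearity: E[X] = 21115 · (1/2) = C(206, 2) · (1/2) = 21115/2 = 21115/2 ≈ 10557.500000.

E[X] = 21115/2 = 10557.500000.


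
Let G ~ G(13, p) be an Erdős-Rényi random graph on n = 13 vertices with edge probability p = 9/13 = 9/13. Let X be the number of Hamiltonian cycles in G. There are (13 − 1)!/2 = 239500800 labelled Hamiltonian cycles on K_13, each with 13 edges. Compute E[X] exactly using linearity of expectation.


K_13 has (13 − 1)!/2 = 239500800 labelled Hamiltonian cycles.
For each such Hamiltonian cycle H, let X_H = 1 if all 13 edges of H are present in G. Then P[X_H = 1] = p^{13} = (9/13)^{13} = 2541865828329/302875106592253.
Summing the indicators: E[X] = Σ_H E[X_H] = 239500800 · p^{13} = 239500800 · 2541865828329/302875106592253 = 608778899377458163200/302875106592253.
Numerically: E[X] ≈ 2.01e+06.

E[X] = 239500800 · (9/13)^{13} = 608778899377458163200/302875106592253 ≈ 2.01e+06.


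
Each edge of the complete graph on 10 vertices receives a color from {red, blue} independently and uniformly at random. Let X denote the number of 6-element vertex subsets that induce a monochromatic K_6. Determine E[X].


Let X = Σ_S X_S over the C(10, 6) = 210 subsets S of size 6, where X_S = 1 if the K_6 on S is monochromatic.
For a fixed S, the K_6 on S has C(6, 2) = 15 edges. P[all 15 edges red] = (1/2)^15, and likewise for blue, so P[monochromatic] = 2·(1/2)^15 = 2^{1 − 15} = 1/16384.
By linearity: E[X] = C(10, 6) · 2^{1 − 15} = 210 · 1/16384 = 105/8192.
Numerically: E[X] ≈ 0.013.

E[X] = C(10,6)·2^(1−C(6,2)) = 105/8192 ≈ 0.013.


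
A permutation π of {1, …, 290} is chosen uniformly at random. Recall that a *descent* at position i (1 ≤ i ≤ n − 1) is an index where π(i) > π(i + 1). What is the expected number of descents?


Write X = Σ X_I over i = 1, …, 289, with X_I the indicator of one descent.
There are 289 indicators.
For each fixed i, the pair (π(i), π(i+1)) is a uniformly random ordered pair of distinct values from {1, …, 290}; by symmetry P[π(i) > π(i+1)] = 1/2.
By linearity: E[X] = 289 · (1/2) = (290 − 1) · (1/2) = 289/2 ≈ 144.5000.

E[X] = 289/2 = 144.5000.


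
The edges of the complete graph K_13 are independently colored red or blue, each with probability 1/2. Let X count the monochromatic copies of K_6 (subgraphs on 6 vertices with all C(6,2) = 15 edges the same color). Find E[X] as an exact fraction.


Let X = Σ_S X_S over the C(13, 6) = 1716 subsets S of size 6, where X_S = 1 if the K_6 on S is monochromatic.
For a fixed S, the K_6 on S has C(6, 2) = 15 edges. P[all 15 edges red] = (1/2)^15, and likewise for blue, so P[monochromatic] = 2·(1/2)^15 = 2^{1 − 15} = 1/16384.
By linearity of expectation: E[X] = C(13, 6) · 2^{1 − 15} = 1716 · 1/16384 = 429/4096.
Numerically: E[X] ≈ 0.104736.

E[X] = C(13,6)·2^(1−C(6,2)) = 429/4096 ≈ 0.104736.


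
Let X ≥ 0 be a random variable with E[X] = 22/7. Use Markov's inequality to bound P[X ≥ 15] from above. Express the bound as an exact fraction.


μ = E[X] = 22/7, a = 15.
Markov: P[X ≥ 15] ≤ μ/a = (22/7)/15 = 22/105.
Numerically: ≈ 0.209524.
(Since a = 15 > μ = 3.142857, the bound 22/105 is < 1 and informative.)

P[X ≥ 15] ≤ 22/105 ≈ 0.209524.


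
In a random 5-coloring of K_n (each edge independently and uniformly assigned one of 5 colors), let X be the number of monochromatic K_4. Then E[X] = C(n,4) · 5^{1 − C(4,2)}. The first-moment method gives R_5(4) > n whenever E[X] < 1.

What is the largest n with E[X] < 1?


We need C(n, 4) · 5^{1 − 6} < 1, i.e. C(n, 4) < 5^{6 − 1} = 3125.
Check values of n near the boundary:
  n = 14: C(14, 4) = 1001; 1001 < 3125? YES
  n = 15: C(15, 4) = 1365; 1365 < 3125? YES
  n = 16: C(16, 4) = 1820; 1820 < 3125? YES
  n = 17: C(17, 4) = 2380; 2380 < 3125? YES
  n = 18: C(18, 4) = 3060; 3060 < 3125? YES
  n = 19: C(19, 4) = 3876; 3876 < 3125? NO
  n = 20: C(20, 4) = 4845; 4845 < 3125? NO
  n = 21: C(21, 4) = 5985; 5985 < 3125? NO
The largest n with C(n, 4) < 3125 is n = 18 (where E[X] = 612/625 ≈ 0.979200). Hence R_5(4) > 18, i.e. R_5(4) ≥ 19.

Largest n = 18; hence R_5(4) > 18.


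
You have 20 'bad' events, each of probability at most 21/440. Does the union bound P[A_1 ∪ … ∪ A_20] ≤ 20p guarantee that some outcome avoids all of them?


Union bound: P[∪_{i=1}^{20} A_i] ≤ Σ_i P[A_i] ≤ 20·p = 20·(21/440) = 21/22.
Numerically: 21/22 ≈ 0.95455.
Is 21/22 < 1? YES.
Since P[∪ A_i] ≤ 21/22 < 1, the complement has P[∩ A_i^c] ≥ 1 − 21/22 = 1/22 > 0, so some outcome avoids every A_i.

20·p = 21/22 ≈ 0.95455; existence CERTIFIED by the union bound.


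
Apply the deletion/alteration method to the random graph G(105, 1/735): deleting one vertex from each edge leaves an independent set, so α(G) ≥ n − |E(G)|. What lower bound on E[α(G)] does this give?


E[|E(G)|] = C(105, 2)·p = 5460 · (1/735) = 52/7.
E[α(G)] ≥ n − E[|E(G)|] = 105 − 52/7 = 683/7.
Numerically: ≈ 97.5714.
(This is only a lower bound; the true E[α(G)] may be larger.)

E[α(G)] ≥ 683/7 ≈ 97.5714.


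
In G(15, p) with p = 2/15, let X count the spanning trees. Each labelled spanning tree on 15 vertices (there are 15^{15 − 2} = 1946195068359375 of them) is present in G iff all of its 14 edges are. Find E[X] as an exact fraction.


K_15 has 15^{15 − 2} = 1946195068359375 labelled spanning trees.
For each such spanning tree H, let X_H = 1 if all 14 edges of H are present in G. Then P[X_H = 1] = p^{14} = (2/15)^{14} = 16384/29192926025390625.
Summing the indicators: E[X] = Σ_H E[X_H] = 1946195068359375 · p^{14} = 1946195068359375 · 16384/29192926025390625 = 16384/15.
Numerically: E[X] ≈ 1.09e+03.

E[X] = 1946195068359375 · (2/15)^{14} = 16384/15 ≈ 1.09e+03.


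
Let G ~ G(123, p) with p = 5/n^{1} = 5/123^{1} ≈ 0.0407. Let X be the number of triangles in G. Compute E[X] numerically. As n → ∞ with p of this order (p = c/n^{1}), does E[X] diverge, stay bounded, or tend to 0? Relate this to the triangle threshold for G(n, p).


Number of potential triangles: C(123, 3) = 302621.
Each occurs with probability p³ ≈ (0.0407)³ ≈ 6.71730e-05.
By linearity: E[X] = C(123, 3)·p³ ≈ 302621 · 6.71730e-05 ≈ 20.328.
Here α = 1, so p = 5/n is exactly at the triangle threshold p ~ 1/n. Asymptotically E[X] → c³/6 = 5³/6 = 125/6 ≈ 20.833, a bounded constant. In this regime the triangle count is asymptotically Poisson(c³/6).

E[X] ≈ 20.328; in regime p = Θ(1/n^{1}) E[X] stays bounded (at the triangle threshold p ~ 1/n).


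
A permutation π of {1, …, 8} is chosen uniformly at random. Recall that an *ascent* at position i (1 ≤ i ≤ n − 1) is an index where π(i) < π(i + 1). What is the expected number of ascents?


Write X = Σ X_I over i = 1, …, 7, with X_I the indicator of one ascent.
There are 7 indicators.
For each fixed i, the pair (π(i), π(i+1)) is a uniformly random ordered pair of distinct values from {1, …, 8}; by symmetry P[π(i) < π(i+1)] = 1/2.
By linearity: E[X] = 7 · (1/2) = (8 − 1) · (1/2) = 7/2 ≈ 3.500000.

E[X] = 7/2 = 3.500000.


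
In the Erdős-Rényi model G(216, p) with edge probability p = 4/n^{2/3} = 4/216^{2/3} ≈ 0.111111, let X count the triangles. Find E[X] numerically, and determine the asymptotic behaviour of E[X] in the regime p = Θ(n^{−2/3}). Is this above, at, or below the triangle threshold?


Number of potential triangles: C(216, 3) = 1656360.
Each occurs with probability p³ ≈ (0.111111)³ ≈ 1.37174211e-03.
By linearity: E[X] = C(216, 3)·p³ ≈ 1656360 · 1.37174211e-03 ≈ 2272.098765.
Since α = 2/3 < 1, p = c/n^{2/3} ≫ 1/n is above the triangle threshold p ~ 1/n. Asymptotically E[X] ~ (c³/6)·n^{3(1−α)} = (4³/6)·n^{1} → ∞; triangles are abundant w.h.p.

E[X] ≈ 2272.098765; in regime p = Θ(1/n^{2/3}) E[X] diverges (above the triangle threshold p ~ 1/n).


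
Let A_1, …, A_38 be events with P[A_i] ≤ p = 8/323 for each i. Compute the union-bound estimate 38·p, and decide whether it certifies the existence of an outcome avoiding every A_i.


Union bound: P[∪_{i=1}^{38} A_i] ≤ Σ_i P[A_i] ≤ 38·p = 38·(8/323) = 16/17.
Numerically: 16/17 ≈ 0.941176.
Is 16/17 < 1? YES.
Since P[∪ A_i] ≤ 16/17 < 1, the complement has P[∩ A_i^c] ≥ 1 − 16/17 = 1/17 > 0, so some outcome avoids every A_i.

38·p = 16/17 ≈ 0.941176; existence CERTIFIED by the union bound.


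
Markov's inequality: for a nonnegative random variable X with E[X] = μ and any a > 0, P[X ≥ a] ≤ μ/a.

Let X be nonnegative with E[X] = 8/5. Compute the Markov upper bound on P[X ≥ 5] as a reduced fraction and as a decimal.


μ = E[X] = 8/5, a = 5.
Markov: P[X ≥ 5] ≤ μ/a = (8/5)/5 = 8/25.
Numerically: ≈ 0.3200.
(Since a = 5 > μ = 1.6000, the bound 8/25 is < 1 and informative.)

P[X ≥ 5] ≤ 8/25 ≈ 0.3200.


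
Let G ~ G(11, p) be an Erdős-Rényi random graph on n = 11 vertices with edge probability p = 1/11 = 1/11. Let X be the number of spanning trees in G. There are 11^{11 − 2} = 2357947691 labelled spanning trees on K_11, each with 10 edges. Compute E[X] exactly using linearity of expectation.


K_11 has 11^{11 − 2} = 2357947691 labelled spanning trees.
For each such spanning tree H, let X_H = 1 if all 10 edges of H are present in G. Then P[X_H = 1] = p^{10} = (1/11)^{10} = 1/25937424601.
Summing the indicators: E[X] = Σ_H E[X_H] = 2357947691 · p^{10} = 2357947691 · 1/25937424601 = 1/11.
Numerically: E[X] ≈ 0.0909091.

E[X] = 2357947691 · (1/11)^{10} = 1/11 ≈ 0.0909091.


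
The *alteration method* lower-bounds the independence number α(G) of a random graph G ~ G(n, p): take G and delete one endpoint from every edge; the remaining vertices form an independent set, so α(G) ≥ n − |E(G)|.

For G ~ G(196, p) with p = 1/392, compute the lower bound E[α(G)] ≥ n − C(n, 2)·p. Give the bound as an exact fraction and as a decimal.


E[|E(G)|] = C(196, 2)·p = 19110 · (1/392) = 195/4.
E[α(G)] ≥ n − E[|E(G)|] = 196 − 195/4 = 589/4.
Numerically: ≈ 147.2500.
(This is only a lower bound; the true E[α(G)] may be larger.)

E[α(G)] ≥ 589/4 ≈ 147.2500.


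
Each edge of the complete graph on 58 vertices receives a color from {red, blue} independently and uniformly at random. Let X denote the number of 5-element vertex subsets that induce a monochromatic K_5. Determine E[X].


Let X = Σ_S X_S over the C(58, 5) = 4582116 subsets S of size 5, where X_S = 1 if the K_5 on S is monochromatic.
For a fixed S, the K_5 on S has C(5, 2) = 10 edges. P[all 10 edges red] = (1/2)^10, and likewise for blue, so P[monochromatic] = 2·(1/2)^10 = 2^{1 − 10} = 1/512.
By linearity: E[X] = C(58, 5) · 2^{1 − 10} = 4582116 · 1/512 = 1145529/128.
Numerically: E[X] ≈ 8949.445312.

E[X] = C(58,5)·2^(1−C(5,2)) = 1145529/128 ≈ 8949.445312.


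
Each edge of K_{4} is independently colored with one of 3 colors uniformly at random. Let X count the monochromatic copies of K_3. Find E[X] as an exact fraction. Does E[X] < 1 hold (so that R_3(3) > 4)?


E[X] = C(4, 3) · 3^{1 − 3} = 4 · 3^{−2} = 4/9.
As a reduced fraction: E[X] = 4/9 ≈ 0.444444.
Is E[X] < 1? YES.
Since E[X] < 1, there exists a 3-coloring of K_{4} with no monochromatic K_3; hence R_3(3) > 4.

E[X] = 4/9 ≈ 0.444444; E[X] < 1, so R_3(3) > 4.


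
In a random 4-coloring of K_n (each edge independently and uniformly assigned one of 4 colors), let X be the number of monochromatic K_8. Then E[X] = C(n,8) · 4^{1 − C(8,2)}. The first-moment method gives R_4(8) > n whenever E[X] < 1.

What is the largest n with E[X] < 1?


We need C(n, 8) · 4^{1 − 28} < 1, i.e. C(n, 8) < 4^{28 − 1} = 18014398509481984.
Check values of n near the boundary:
  n = 404: C(404, 8) = 16415071523485570; 16415071523485570 < 18014398509481984? YES
  n = 405: C(405, 8) = 16745853821188050; 16745853821188050 < 18014398509481984? YES
  n = 406: C(406, 8) = 17082453897995850; 17082453897995850 < 18014398509481984? YES
  n = 407: C(407, 8) = 17424959239309050; 17424959239309050 < 18014398509481984? YES
  n = 408: C(408, 8) = 17773458424095231; 17773458424095231 < 18014398509481984? YES
  n = 409: C(409, 8) = 18128041135797879; 18128041135797879 < 18014398509481984? NO
  n = 410: C(410, 8) = 18488798173326195; 18488798173326195 < 18014398509481984? NO
The largest n with C(n, 8) < 18014398509481984 is n = 408 (where E[X] = 17773458424095231/18014398509481984 ≈ 0.9866251). Hence R_4(8) > 408, i.e. R_4(8) ≥ 409.

Largest n = 408; hence R_4(8) > 408.


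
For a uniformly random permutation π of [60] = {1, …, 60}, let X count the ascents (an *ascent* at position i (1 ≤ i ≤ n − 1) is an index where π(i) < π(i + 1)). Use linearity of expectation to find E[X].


Write X = Σ X_I over i = 1, …, 59, with X_I the indicator of one ascent.
There are 59 indicators.
For each fixed i, the pair (π(i), π(i+1)) is a uniformly random ordered pair of distinct values from {1, …, 60}; by symmetry P[π(i) < π(i+1)] = 1/2.
By linearity: E[X] = 59 · (1/2) = (60 − 1) · (1/2) = 59/2 ≈ 29.5000.

E[X] = 59/2 = 29.5000.


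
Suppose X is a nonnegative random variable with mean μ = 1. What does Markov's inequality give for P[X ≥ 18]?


μ = E[X] = 1, a = 18.
Markov: P[X ≥ 18] ≤ μ/a = (1)/18 = 1/18.
Numerically: ≈ 0.05556.
(Since a = 18 > μ = 1.00000, the bound 1/18 is < 1 and informative.)

P[X ≥ 18] ≤ 1/18 ≈ 0.05556.


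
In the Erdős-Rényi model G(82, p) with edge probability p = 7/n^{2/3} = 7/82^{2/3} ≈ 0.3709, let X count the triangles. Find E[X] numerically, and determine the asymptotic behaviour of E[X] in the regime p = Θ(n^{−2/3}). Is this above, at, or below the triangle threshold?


Number of potential triangles: C(82, 3) = 88560.
Each occurs with probability p³ ≈ (0.3709)³ ≈ 5.101130e-02.
By linearity: E[X] = C(82, 3)·p³ ≈ 88560 · 5.101130e-02 ≈ 4517.5610.
Since α = 2/3 < 1, p = c/n^{2/3} ≫ 1/n is above the triangle threshold p ~ 1/n. Asymptotically E[X] ~ (c³/6)·n^{3(1−α)} = (7³/6)·n^{1} → ∞; triangles are abundant w.h.p.

E[X] ≈ 4517.5610; in regime p = Θ(1/n^{2/3}) E[X] diverges (above the triangle threshold p ~ 1/n).


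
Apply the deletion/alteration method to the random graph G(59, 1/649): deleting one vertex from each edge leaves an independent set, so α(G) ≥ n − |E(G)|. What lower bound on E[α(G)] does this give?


E[|E(G)|] = C(59, 2)·p = 1711 · (1/649) = 29/11.
E[α(G)] ≥ n − E[|E(G)|] = 59 − 29/11 = 620/11.
Numerically: ≈ 56.364.
(This is only a lower bound; the true E[α(G)] may be larger.)

E[α(G)] ≥ 620/11 ≈ 56.364.


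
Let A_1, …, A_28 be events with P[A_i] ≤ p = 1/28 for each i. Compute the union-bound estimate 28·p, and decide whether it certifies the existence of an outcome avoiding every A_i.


Union bound: P[∪_{i=1}^{28} A_i] ≤ Σ_i P[A_i] ≤ 28·p = 28·(1/28) = 1.
Numerically: 1 ≈ 1.0000.
Is 1 < 1? NO.
Since the bound 1 is ≥ 1, the union bound is uninformative here; it does NOT by itself certify existence.

28·p = 1 ≈ 1.0000; existence NOT certified by the union bound.


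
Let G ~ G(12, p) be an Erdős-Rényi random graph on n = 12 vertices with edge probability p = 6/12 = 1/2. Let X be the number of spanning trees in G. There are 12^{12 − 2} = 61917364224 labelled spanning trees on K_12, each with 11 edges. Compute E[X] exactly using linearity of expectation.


K_12 has 12^{12 − 2} = 61917364224 labelled spanning trees.
For each such spanning tree H, let X_H = 1 if all 11 edges of H are present in G. Then P[X_H = 1] = p^{11} = (1/2)^{11} = 1/2048.
By linearity: E[X] = Σ_H E[X_H] = 61917364224 · p^{11} = 61917364224 · 1/2048 = 30233088.
Numerically: E[X] ≈ 3.02e+07.

E[X] = 61917364224 · (1/2)^{11} = 30233088 ≈ 3.02e+07.


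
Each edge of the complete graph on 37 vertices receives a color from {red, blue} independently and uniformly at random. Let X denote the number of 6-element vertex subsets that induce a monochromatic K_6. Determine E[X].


Let X = Σ_S X_S over the C(37, 6) = 2324784 subsets S of size 6, where X_S = 1 if the K_6 on S is monochromatic.
For a fixed S, the K_6 on S has C(6, 2) = 15 edges. P[all 15 edges red] = (1/2)^15, and likewise for blue, so P[monochromatic] = 2·(1/2)^15 = 2^{1 − 15} = 1/16384.
By linearity of expectation: E[X] = C(37, 6) · 2^{1 − 15} = 2324784 · 1/16384 = 145299/1024.
Numerically: E[X] ≈ 141.8936.

E[X] = C(37,6)·2^(1−C(6,2)) = 145299/1024 ≈ 141.8936.


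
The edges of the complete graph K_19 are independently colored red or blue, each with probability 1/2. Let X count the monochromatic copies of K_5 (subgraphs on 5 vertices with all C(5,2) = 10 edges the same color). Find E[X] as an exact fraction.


Let X = Σ_S X_S over the C(19, 5) = 11628 subsets S of size 5, where X_S = 1 if the K_5 on S is monochromatic.
For a fixed S, the K_5 on S has C(5, 2) = 10 edges. P[all 10 edges red] = (1/2)^10, and likewise for blue, so P[monochromatic] = 2·(1/2)^10 = 2^{1 − 10} = 1/512.
Summing: E[X] = C(19, 5) · 2^{1 − 10} = 11628 · 1/512 = 2907/128.
Numerically: E[X] ≈ 22.710938.

E[X] = C(19,5)·2^(1−C(5,2)) = 2907/128 ≈ 22.710938.


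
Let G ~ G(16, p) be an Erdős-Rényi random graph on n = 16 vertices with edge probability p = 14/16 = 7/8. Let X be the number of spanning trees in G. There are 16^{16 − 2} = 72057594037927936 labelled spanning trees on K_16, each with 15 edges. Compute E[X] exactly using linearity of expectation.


K_16 has 16^{16 − 2} = 72057594037927936 labelled spanning trees.
For each such spanning tree H, let X_H = 1 if all 15 edges of H are present in G. Then P[X_H = 1] = p^{15} = (7/8)^{15} = 4747561509943/35184372088832.
By linearity: E[X] = Σ_H E[X_H] = 72057594037927936 · p^{15} = 72057594037927936 · 4747561509943/35184372088832 = 9723005972363264.
Numerically: E[X] ≈ 9.723e+15.

E[X] = 72057594037927936 · (7/8)^{15} = 9723005972363264 ≈ 9.723e+15.


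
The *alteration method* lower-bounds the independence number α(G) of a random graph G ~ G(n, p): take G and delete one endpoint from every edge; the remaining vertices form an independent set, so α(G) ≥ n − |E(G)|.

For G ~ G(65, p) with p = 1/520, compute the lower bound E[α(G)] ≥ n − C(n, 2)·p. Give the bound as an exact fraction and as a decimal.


E[|E(G)|] = C(65, 2)·p = 2080 · (1/520) = 4.
E[α(G)] ≥ n − E[|E(G)|] = 65 − 4 = 61.
Numerically: ≈ 61.0000.
(This is only a lower bound; the true E[α(G)] may be larger.)

E[α(G)] ≥ 61 ≈ 61.0000.


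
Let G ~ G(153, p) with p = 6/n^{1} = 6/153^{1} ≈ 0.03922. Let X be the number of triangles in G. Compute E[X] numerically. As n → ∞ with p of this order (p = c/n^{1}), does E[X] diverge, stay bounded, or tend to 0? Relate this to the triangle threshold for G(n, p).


Number of potential triangles: C(153, 3) = 585276.
Each occurs with probability p³ ≈ (0.03922)³ ≈ 6.030863e-05.
By linearity: E[X] = C(153, 3)·p³ ≈ 585276 · 6.030863e-05 ≈ 35.2972.
Here α = 1, so p = 6/n is exactly at the triangle threshold p ~ 1/n. Asymptotically E[X] → c³/6 = 6³/6 = 36 ≈ 36.0000, a bounded constant. In this regime the triangle count is asymptotically Poisson(c³/6).

E[X] ≈ 35.2972; in regime p = Θ(1/n^{1}) E[X] stays bounded (at the triangle threshold p ~ 1/n).


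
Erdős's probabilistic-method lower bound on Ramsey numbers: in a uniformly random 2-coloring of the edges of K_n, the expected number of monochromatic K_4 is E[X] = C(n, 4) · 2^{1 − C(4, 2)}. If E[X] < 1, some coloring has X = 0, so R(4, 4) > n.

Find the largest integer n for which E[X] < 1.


We need C(n, 4) · 2^{1 − 6} < 1, i.e. C(n, 4) < 2^{6 − 1} = 32.
Check values of n near the boundary:
  n = 4: C(4, 4) = 1; 1 < 32? YES
  n = 5: C(5, 4) = 5; 5 < 32? YES
  n = 6: C(6, 4) = 15; 15 < 32? YES
  n = 7: C(7, 4) = 35; 35 < 32? NO
  n = 8: C(8, 4) = 70; 70 < 32? NO
  n = 9: C(9, 4) = 126; 126 < 32? NO
The largest n with C(n, 4) < 32 is n = 6 (where E[X] = 15/32 ≈ 0.469). Hence R(4, 4) > 6, i.e. R(4, 4) ≥ 7.

Largest n = 6; hence R(4, 4) > 6.


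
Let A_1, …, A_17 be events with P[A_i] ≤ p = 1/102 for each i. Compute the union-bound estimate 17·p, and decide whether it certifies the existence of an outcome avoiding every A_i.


Union bound: P[∪_{i=1}^{17} A_i] ≤ Σ_i P[A_i] ≤ 17·p = 17·(1/102) = 1/6.
Numerically: 1/6 ≈ 0.1666667.
Is 1/6 < 1? YES.
Since P[∪ A_i] ≤ 1/6 < 1, the complement has P[∩ A_i^c] ≥ 1 − 1/6 = 5/6 > 0, so some outcome avoids every A_i.

17·p = 1/6 ≈ 0.1666667; existence CERTIFIED by the union bound.


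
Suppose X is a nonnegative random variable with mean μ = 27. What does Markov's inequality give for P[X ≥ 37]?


μ = E[X] = 27, a = 37.
Markov: P[X ≥ 37] ≤ μ/a = (27)/37 = 27/37.
Numerically: ≈ 0.729730.
(Since a = 37 > μ = 27.000000, the bound 27/37 is < 1 and informative.)

P[X ≥ 37] ≤ 27/37 ≈ 0.729730.


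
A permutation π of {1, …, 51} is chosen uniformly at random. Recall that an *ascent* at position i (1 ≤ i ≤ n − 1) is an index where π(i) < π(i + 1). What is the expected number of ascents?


Write X = Σ X_I over i = 1, …, 50, with X_I the indicator of one ascent.
There are 50 indicators.
For each fixed i, the pair (π(i), π(i+1)) is a uniformly random ordered pair of distinct values from {1, …, 51}; by symmetry P[π(i) < π(i+1)] = 1/2.
By linearity: E[X] = 50 · (1/2) = (51 − 1) · (1/2) = 25 ≈ 25.000000.

E[X] = 25 = 25.000000.


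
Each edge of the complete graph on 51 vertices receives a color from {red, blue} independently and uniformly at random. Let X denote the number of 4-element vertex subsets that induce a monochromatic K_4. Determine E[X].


Let X = Σ_S X_S over the C(51, 4) = 249900 subsets S of size 4, where X_S = 1 if the K_4 on S is monochromatic.
For a fixed S, the K_4 on S has C(4, 2) = 6 edges. P[all 6 edges red] = (1/2)^6, and likewise for blue, so P[monochromatic] = 2·(1/2)^6 = 2^{1 − 6} = 1/32.
By linearity: E[X] = C(51, 4) · 2^{1 − 6} = 249900 · 1/32 = 62475/8.
Numerically: E[X] ≈ 7809.3750.

E[X] = C(51,4)·2^(1−C(4,2)) = 62475/8 ≈ 7809.3750.


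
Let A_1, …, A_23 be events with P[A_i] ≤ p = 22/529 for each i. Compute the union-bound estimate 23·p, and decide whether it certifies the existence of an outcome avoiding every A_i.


Union bound: P[∪_{i=1}^{23} A_i] ≤ Σ_i P[A_i] ≤ 23·p = 23·(22/529) = 22/23.
Numerically: 22/23 ≈ 0.956522.
Is 22/23 < 1? YES.
Since P[∪ A_i] ≤ 22/23 < 1, the complement has P[∩ A_i^c] ≥ 1 − 22/23 = 1/23 > 0, so some outcome avoids every A_i.

23·p = 22/23 ≈ 0.956522; existence CERTIFIED by the union bound.


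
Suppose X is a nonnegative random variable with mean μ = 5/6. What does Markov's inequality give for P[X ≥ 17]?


μ = E[X] = 5/6, a = 17.
Markov: P[X ≥ 17] ≤ μ/a = (5/6)/17 = 5/102.
Numerically: ≈ 0.0490.
(Since a = 17 > μ = 0.8333, the bound 5/102 is < 1 and informative.)

P[X ≥ 17] ≤ 5/102 ≈ 0.0490.


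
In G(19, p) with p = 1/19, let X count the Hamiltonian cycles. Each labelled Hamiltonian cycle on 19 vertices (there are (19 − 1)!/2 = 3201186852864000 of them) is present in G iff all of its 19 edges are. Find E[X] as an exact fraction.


K_19 has (19 − 1)!/2 = 3201186852864000 labelled Hamiltonian cycles.
For each such Hamiltonian cycle H, let X_H = 1 if all 19 edges of H are present in G. Then P[X_H = 1] = p^{19} = (1/19)^{19} = 1/1978419655660313589123979.
Summing the indicators: E[X] = Σ_H E[X_H] = 3201186852864000 · p^{19} = 3201186852864000 · 1/1978419655660313589123979 = 3201186852864000/1978419655660313589123979.
Numerically: E[X] ≈ 1.61805e-09.

E[X] = 3201186852864000 · (1/19)^{19} = 3201186852864000/1978419655660313589123979 ≈ 1.61805e-09.


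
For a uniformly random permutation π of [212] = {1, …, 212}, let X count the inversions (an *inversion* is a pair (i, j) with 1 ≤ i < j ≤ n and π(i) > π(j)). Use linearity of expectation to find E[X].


Write X = Σ X_I over the C(212, 2) = 22366 pairs i < j, with X_I the indicator of one inversion.
There are 22366 indicators.
For each fixed pair i < j, the values π(i) and π(j) are two distinct elements of {1, …, 212} in uniformly random order; by symmetry P[π(i) > π(j)] = 1/2.
By linearity: E[X] = 22366 · (1/2) = C(212, 2) · (1/2) = 22366/2 = 11183 ≈ 11183.0000.

E[X] = 11183 = 11183.0000.


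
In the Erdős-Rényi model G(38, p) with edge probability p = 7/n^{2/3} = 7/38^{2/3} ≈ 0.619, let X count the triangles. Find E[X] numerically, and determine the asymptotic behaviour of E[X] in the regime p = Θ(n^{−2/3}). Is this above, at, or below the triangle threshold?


Number of potential triangles: C(38, 3) = 8436.
Each occurs with probability p³ ≈ (0.619)³ ≈ 2.37535e-01.
By linearity: E[X] = C(38, 3)·p³ ≈ 8436 · 2.37535e-01 ≈ 2003.842.
Since α = 2/3 < 1, p = c/n^{2/3} ≫ 1/n is above the triangle threshold p ~ 1/n. Asymptotically E[X] ~ (c³/6)·n^{3(1−α)} = (7³/6)·n^{1} → ∞; triangles are abundant w.h.p.

E[X] ≈ 2003.842; in regime p = Θ(1/n^{2/3}) E[X] diverges (above the triangle threshold p ~ 1/n).


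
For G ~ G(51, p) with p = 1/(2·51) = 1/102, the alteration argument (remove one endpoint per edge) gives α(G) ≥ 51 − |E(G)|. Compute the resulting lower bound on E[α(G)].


E[|E(G)|] = C(51, 2)·p = 1275 · (1/102) = 25/2.
E[α(G)] ≥ n − E[|E(G)|] = 51 − 25/2 = 77/2.
Numerically: ≈ 38.500000.
(This is only a lower bound; the true E[α(G)] may be larger.)

E[α(G)] ≥ 77/2 ≈ 38.500000.
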